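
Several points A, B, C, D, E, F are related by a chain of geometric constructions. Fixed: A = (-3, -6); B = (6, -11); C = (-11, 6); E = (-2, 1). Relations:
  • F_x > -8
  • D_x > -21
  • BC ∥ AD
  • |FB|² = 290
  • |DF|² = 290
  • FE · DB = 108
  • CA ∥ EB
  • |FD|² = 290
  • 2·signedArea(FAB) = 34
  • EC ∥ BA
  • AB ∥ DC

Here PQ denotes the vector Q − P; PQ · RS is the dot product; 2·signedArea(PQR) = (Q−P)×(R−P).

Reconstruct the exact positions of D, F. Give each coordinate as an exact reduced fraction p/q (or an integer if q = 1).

1. D_x = -20  [AB ∥ DC ∩ BC ∥ AD]
2. D_y = 11  [AB ∥ DC ∩ BC ∥ AD]
   → D = (-20, 11)
3. F_x = -7  [2·signedArea(FAB) = 34 ∩ FE · DB = 108]
4. F_y = 0  [2·signedArea(FAB) = 34 ∩ FE · DB = 108]
   → F = (-7, 0)

D = (-20, 11)
F = (-7, 0)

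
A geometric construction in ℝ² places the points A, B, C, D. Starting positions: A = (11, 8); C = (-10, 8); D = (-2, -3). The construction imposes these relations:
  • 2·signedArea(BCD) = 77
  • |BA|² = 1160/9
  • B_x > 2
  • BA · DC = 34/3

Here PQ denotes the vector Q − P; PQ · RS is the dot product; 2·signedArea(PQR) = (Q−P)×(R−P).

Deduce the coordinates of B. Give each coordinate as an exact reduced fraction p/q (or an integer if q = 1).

1. B_x = 7/3  [BA · DC = 34/3 ∩ 2·signedArea(BCD) = 77]
2. B_y = 2/3  [BA · DC = 34/3 ∩ 2·signedArea(BCD) = 77]
   → B = (7/3, 2/3)

B = (7/3, 2/3)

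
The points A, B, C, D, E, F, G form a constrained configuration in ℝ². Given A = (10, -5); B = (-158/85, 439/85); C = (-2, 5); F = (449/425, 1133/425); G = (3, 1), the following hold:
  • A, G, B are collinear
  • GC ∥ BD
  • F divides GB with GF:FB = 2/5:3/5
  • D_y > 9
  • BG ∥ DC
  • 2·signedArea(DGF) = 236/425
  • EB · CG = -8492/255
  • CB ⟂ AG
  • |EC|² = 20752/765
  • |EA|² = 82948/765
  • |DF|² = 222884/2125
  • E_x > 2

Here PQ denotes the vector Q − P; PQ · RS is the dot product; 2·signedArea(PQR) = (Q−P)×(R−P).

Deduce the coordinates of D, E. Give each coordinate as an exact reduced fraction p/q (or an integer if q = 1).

1. D_x = -583/85  [BG ∥ DC ∩ GC ∥ BD]
2. D_y = 779/85  [BG ∥ DC ∩ GC ∥ BD]
   → D = (-583/85, 779/85)
3. E_x = 174/85  [line -5·x + 4·y + 854/255 = 0 ∩ |EA|² = 82948/765]
4. E_y = 439/255  [line -5·x + 4·y + 854/255 = 0 ∩ |EA|² = 82948/765]
   → E = (174/85, 439/255)

D = (-583/85, 779/85)
E = (174/85, 439/255)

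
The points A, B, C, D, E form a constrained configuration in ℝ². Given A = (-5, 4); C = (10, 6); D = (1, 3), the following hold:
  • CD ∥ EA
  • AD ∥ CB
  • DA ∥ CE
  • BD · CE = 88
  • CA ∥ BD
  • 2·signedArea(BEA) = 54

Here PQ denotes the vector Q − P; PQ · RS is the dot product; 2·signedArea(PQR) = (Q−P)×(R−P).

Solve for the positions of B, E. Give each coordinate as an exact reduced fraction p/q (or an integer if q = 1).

1. B_x = 16  [CA ∥ BD ∩ AD ∥ CB]
2. B_y = 5  [CA ∥ BD ∩ AD ∥ CB]
   → B = (16, 5)
3. E_x = 4  [CD ∥ EA ∩ DA ∥ CE]
4. E_y = 7  [CD ∥ EA ∩ DA ∥ CE]
   → E = (4, 7)

B = (16, 5)
E = (4, 7)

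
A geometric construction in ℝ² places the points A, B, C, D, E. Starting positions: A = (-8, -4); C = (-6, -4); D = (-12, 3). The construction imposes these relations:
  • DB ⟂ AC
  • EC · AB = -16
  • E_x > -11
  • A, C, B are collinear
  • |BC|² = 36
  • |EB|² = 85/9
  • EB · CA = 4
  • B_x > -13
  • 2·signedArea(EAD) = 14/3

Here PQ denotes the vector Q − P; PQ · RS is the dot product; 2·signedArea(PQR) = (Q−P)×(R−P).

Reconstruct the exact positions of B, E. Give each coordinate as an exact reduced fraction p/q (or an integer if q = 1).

B = (-12, -4)
E = (-10, -5/3)

1. B_x = -12  [A, C, B are collinear ∩ DB ⟂ AC]
2. B_y = -4  [A, C, B are collinear ∩ DB ⟂ AC]
   → B = (-12, -4)
3. E_x = -10  [EC · AB = -16 ∩ 2·signedArea(EAD) = 14/3]
4. E_y = -5/3  [EC · AB = -16 ∩ 2·signedArea(EAD) = 14/3]
   → E = (-10, -5/3)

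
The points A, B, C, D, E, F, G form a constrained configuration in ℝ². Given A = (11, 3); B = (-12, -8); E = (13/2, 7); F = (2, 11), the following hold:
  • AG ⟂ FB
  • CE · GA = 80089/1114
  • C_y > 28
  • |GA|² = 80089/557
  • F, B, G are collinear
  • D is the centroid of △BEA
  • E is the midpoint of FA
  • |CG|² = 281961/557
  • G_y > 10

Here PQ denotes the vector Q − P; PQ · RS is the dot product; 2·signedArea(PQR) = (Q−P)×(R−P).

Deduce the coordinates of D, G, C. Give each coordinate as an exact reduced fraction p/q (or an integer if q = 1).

1. D_x = 11/6  [D is the centroid of △BEA]
2. D_y = 2/3  [D is the centroid of △BEA]
   → D = (11/6, 2/3)
3. G_x = 750/557  [F, B, G are collinear ∩ AG ⟂ FB]
4. G_y = 5633/557  [F, B, G are collinear ∩ AG ⟂ FB]
   → G = (750/557, 5633/557)
5. C_x = 8184/557  [line -5377/557·x + 3962/557·y + -32828/557 = 0 ∩ |CG|² = 281961/557]
6. C_y = 15722/557  [line -5377/557·x + 3962/557·y + -32828/557 = 0 ∩ |CG|² = 281961/557]
   → C = (8184/557, 15722/557)

C = (8184/557, 15722/557)
D = (11/6, 2/3)
G = (750/557, 5633/557)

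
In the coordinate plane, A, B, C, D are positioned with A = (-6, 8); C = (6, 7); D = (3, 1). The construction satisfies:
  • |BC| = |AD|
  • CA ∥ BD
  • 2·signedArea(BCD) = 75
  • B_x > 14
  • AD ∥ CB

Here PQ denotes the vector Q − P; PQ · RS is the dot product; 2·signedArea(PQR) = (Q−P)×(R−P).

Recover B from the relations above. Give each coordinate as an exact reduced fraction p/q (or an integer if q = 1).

1. B_x = 15  [CA ∥ BD ∩ AD ∥ CB]
2. B_y = 0  [CA ∥ BD ∩ AD ∥ CB]
   → B = (15, 0)

B = (15, 0)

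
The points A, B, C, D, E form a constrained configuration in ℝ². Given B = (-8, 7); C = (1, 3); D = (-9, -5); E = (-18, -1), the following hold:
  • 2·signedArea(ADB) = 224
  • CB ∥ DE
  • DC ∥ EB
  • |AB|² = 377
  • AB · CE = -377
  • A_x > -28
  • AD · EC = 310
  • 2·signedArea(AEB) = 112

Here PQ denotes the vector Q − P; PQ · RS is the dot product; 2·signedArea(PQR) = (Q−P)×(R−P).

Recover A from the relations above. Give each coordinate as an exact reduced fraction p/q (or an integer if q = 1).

A = (-27, 3)

1. A_x = -27  [2·signedArea(ADB) = 224 ∩ AD · EC = 310]
2. A_y = 3  [2·signedArea(ADB) = 224 ∩ AD · EC = 310]
   → A = (-27, 3)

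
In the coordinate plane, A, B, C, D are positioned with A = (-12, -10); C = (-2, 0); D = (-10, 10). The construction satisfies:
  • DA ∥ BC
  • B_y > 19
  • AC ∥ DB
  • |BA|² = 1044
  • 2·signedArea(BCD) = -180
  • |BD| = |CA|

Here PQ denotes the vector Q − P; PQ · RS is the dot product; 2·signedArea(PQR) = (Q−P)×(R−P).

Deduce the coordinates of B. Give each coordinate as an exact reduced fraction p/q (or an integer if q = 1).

B = (0, 20)

1. B_x = 0  [DA ∥ BC ∩ AC ∥ DB]
2. B_y = 20  [DA ∥ BC ∩ AC ∥ DB]
   → B = (0, 20)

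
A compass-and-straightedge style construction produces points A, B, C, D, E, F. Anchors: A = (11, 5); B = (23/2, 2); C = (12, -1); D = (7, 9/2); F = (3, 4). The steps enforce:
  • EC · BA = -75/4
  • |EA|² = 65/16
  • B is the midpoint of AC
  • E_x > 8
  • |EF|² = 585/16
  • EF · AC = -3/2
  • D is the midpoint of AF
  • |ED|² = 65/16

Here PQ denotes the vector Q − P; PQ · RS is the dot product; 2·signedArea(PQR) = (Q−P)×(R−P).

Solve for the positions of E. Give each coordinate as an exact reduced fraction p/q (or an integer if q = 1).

E = (9, 19/4)

1. E_x = 9  [line 1/2·x + -3·y + 39/4 = 0 ∩ |EF|² = 585/16]
2. E_y = 19/4  [line 1/2·x + -3·y + 39/4 = 0 ∩ |EF|² = 585/16]
   → E = (9, 19/4)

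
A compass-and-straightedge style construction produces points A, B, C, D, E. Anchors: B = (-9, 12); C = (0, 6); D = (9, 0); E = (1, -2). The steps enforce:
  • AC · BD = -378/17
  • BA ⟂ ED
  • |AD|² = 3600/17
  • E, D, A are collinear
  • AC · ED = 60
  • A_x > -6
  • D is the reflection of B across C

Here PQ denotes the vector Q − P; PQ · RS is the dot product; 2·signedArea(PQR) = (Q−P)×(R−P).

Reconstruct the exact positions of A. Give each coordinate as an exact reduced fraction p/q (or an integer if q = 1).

1. A_x = -87/17  [E, D, A are collinear ∩ BA ⟂ ED]
2. A_y = -60/17  [E, D, A are collinear ∩ BA ⟂ ED]
   → A = (-87/17, -60/17)

A = (-87/17, -60/17)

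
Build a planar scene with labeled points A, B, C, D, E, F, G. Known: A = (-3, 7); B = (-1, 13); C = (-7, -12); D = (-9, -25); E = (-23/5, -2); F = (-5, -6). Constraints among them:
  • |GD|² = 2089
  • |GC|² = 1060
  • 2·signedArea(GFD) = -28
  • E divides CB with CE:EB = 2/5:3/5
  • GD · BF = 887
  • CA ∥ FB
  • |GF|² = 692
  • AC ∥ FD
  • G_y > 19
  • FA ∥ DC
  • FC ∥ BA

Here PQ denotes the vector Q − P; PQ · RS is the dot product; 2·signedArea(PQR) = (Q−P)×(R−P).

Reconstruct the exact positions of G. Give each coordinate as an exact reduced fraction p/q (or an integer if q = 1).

1. G_x = -1  [2·signedArea(GFD) = -28 ∩ GD · BF = 887]
2. G_y = 20  [2·signedArea(GFD) = -28 ∩ GD · BF = 887]
   → G = (-1, 20)

G = (-1, 20)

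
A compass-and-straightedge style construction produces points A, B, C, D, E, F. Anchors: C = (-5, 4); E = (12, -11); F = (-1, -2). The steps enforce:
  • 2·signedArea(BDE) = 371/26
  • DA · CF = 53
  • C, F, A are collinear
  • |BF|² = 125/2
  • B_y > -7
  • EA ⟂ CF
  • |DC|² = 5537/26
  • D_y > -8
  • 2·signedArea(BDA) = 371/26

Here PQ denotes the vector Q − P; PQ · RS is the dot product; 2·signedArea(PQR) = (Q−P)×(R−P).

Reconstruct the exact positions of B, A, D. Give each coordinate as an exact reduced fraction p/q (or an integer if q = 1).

A = (93/13, -185/13)
B = (11/2, -13/2)
D = (101/26, -197/26)

1. A_x = 93/13  [C, F, A are collinear ∩ EA ⟂ CF]
2. A_y = -185/13  [C, F, A are collinear ∩ EA ⟂ CF]
   → A = (93/13, -185/13)
3. D_x = 101/26  [line -4·x + 6·y + 61 = 0 ∩ |DC|² = 5537/26]
4. D_y = -197/26  [line -4·x + 6·y + 61 = 0 ∩ |DC|² = 5537/26]
   → D = (101/26, -197/26)
5. B_x = 11/2  [2·signedArea(BDA) = 371/26 ∩ 2·signedArea(BDE) = 371/26]
6. B_y = -13/2  [2·signedArea(BDA) = 371/26 ∩ 2·signedArea(BDE) = 371/26]
   → B = (11/2, -13/2)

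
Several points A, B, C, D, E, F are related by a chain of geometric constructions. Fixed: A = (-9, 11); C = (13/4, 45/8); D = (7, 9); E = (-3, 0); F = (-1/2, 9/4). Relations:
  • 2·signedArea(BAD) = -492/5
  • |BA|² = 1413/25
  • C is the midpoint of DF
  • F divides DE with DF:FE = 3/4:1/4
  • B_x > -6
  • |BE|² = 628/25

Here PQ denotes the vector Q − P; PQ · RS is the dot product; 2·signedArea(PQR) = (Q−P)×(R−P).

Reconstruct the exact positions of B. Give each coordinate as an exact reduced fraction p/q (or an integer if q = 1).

B = (-27/5, 22/5)

1. B_x = -27/5  [line 2·x + 16·y + -298/5 = 0 ∩ |BA|² = 1413/25]
2. B_y = 22/5  [line 2·x + 16·y + -298/5 = 0 ∩ |BA|² = 1413/25]
   → B = (-27/5, 22/5)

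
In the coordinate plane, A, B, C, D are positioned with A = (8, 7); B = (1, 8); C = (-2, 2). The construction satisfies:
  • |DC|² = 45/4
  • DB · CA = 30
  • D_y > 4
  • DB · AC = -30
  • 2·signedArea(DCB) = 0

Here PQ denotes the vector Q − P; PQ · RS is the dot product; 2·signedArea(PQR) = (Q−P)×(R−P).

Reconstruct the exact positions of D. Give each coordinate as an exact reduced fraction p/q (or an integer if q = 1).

1. D_x = -1/2  [2·signedArea(DCB) = 0 ∩ DB · AC = -30]
2. D_y = 5  [2·signedArea(DCB) = 0 ∩ DB · AC = -30]
   → D = (-1/2, 5)

D = (-1/2, 5)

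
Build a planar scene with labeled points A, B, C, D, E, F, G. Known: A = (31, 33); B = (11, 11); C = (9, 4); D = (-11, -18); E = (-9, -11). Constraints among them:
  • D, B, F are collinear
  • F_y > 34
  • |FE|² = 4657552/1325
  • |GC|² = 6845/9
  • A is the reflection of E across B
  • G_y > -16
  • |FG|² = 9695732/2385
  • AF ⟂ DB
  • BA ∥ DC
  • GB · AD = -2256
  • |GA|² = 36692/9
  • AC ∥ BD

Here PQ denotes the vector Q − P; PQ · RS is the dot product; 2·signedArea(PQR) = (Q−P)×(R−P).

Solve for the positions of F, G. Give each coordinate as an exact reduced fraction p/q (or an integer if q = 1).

F = (38291/1325, 45837/1325)
G = (-31/3, -47/3)

1. F_x = 38291/1325  [D, B, F are collinear ∩ AF ⟂ DB]
2. F_y = 45837/1325  [D, B, F are collinear ∩ AF ⟂ DB]
   → F = (38291/1325, 45837/1325)
3. G_x = -31/3  [line 42·x + 51·y + 1233 = 0 ∩ |GA|² = 36692/9]
4. G_y = -47/3  [line 42·x + 51·y + 1233 = 0 ∩ |GA|² = 36692/9]
   → G = (-31/3, -47/3)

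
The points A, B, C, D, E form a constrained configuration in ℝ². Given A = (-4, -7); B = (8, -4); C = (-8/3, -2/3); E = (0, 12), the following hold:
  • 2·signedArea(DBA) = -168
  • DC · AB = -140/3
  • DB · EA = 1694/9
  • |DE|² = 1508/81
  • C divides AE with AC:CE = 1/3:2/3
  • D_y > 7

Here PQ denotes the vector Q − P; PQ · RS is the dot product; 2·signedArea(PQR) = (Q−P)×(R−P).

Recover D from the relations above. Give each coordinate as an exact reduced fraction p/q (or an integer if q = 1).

D = (-8/9, 70/9)

1. D_x = -8/9  [2·signedArea(DBA) = -168 ∩ DC · AB = -140/3]
2. D_y = 70/9  [2·signedArea(DBA) = -168 ∩ DC · AB = -140/3]
   → D = (-8/9, 70/9)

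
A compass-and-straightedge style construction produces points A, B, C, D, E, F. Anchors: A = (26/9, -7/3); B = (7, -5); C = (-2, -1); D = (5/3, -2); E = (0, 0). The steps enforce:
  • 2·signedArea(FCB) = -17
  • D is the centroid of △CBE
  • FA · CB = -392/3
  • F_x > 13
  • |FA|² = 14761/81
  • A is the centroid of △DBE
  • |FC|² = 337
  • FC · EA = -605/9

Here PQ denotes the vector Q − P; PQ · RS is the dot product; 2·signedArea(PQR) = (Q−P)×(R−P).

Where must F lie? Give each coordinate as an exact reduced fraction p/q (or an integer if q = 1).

1. F_x = 14  [FA · CB = -392/3 ∩ FC · EA = -605/9]
2. F_y = -10  [FA · CB = -392/3 ∩ FC · EA = -605/9]
   → F = (14, -10)

F = (14, -10)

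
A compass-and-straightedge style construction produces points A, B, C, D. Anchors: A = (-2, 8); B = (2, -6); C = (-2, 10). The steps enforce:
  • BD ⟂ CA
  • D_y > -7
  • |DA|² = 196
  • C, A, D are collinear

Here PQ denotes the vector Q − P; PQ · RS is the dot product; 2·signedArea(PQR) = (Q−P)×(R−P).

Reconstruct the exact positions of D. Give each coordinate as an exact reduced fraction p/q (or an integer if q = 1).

1. D_x = -2  [C, A, D are collinear ∩ BD ⟂ CA]
2. D_y = -6  [C, A, D are collinear ∩ BD ⟂ CA]
   → D = (-2, -6)

D = (-2, -6)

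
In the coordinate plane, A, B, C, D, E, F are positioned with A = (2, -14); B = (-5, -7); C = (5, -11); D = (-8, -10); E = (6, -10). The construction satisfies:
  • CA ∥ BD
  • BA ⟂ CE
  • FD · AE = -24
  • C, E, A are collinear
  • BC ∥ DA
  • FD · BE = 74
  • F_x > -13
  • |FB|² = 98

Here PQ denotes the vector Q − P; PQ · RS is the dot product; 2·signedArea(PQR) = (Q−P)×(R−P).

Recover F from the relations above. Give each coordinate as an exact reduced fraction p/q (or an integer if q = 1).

1. F_x = -12  [FD · BE = 74 ∩ FD · AE = -24]
2. F_y = 0  [FD · BE = 74 ∩ FD · AE = -24]
   → F = (-12, 0)

F = (-12, 0)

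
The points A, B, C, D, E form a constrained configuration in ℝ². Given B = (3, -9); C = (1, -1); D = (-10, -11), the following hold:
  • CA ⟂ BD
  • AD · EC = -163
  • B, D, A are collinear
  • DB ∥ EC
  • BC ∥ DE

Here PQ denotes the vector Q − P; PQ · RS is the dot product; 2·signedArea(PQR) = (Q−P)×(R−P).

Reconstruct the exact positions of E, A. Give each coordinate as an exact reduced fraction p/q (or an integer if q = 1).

1. E_x = -12  [DB ∥ EC ∩ BC ∥ DE]
2. E_y = -3  [DB ∥ EC ∩ BC ∥ DE]
   → E = (-12, -3)
3. A_x = 389/173  [B, D, A are collinear ∩ CA ⟂ BD]
4. A_y = -1577/173  [B, D, A are collinear ∩ CA ⟂ BD]
   → A = (389/173, -1577/173)

A = (389/173, -1577/173)
E = (-12, -3)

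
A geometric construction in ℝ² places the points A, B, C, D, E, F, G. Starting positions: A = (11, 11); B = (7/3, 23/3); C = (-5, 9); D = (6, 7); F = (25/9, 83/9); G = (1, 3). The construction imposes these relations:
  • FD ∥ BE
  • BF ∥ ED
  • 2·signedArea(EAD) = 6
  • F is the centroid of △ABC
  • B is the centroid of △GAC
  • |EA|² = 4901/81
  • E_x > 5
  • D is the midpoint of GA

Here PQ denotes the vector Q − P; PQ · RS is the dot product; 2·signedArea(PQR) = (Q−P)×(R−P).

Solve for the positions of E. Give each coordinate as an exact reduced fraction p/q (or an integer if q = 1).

1. E_x = 50/9  [BF ∥ ED ∩ FD ∥ BE]
2. E_y = 49/9  [BF ∥ ED ∩ FD ∥ BE]
   → E = (50/9, 49/9)

E = (50/9, 49/9)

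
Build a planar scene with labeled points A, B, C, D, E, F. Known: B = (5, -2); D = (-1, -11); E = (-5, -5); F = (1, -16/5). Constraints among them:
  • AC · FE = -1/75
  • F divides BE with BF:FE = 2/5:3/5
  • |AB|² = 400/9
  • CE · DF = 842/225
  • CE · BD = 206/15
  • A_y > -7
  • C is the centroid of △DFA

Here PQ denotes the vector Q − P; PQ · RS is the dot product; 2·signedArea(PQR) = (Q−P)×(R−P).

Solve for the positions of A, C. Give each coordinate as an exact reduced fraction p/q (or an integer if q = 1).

1. C_x = -1/9  [CE · BD = 206/15 ∩ CE · DF = 842/225]
2. C_y = -101/15  [CE · BD = 206/15 ∩ CE · DF = 842/225]
   → C = (-1/9, -101/15)
3. A_x = -1/3  [AC · FE = -1/75 ∩ C is the centroid of △DFA]
4. A_y = -6  [AC · FE = -1/75 ∩ C is the centroid of △DFA]
   → A = (-1/3, -6)

A = (-1/3, -6)
C = (-1/9, -101/15)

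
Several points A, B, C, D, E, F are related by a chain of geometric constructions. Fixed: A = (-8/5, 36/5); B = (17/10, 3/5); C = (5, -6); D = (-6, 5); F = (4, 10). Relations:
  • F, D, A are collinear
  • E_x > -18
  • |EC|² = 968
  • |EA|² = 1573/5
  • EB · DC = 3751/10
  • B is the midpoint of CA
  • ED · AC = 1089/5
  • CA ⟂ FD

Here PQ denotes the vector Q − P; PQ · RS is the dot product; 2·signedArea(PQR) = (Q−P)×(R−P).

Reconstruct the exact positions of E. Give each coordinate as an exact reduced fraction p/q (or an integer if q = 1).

1. E_x = -17  [EB · DC = 3751/10 ∩ ED · AC = 1089/5]
2. E_y = 16  [EB · DC = 3751/10 ∩ ED · AC = 1089/5]
   → E = (-17, 16)

E = (-17, 16)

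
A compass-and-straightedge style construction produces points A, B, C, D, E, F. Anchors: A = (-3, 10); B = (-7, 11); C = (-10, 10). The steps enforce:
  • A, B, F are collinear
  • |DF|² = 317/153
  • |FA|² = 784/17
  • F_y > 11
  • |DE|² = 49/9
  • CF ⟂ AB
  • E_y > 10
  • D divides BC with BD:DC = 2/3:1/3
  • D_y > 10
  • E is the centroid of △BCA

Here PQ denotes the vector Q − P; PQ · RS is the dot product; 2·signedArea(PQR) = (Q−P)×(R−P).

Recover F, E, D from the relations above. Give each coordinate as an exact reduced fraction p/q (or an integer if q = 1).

D = (-9, 31/3)
E = (-20/3, 31/3)
F = (-163/17, 198/17)

1. F_x = -163/17  [A, B, F are collinear ∩ CF ⟂ AB]
2. F_y = 198/17  [A, B, F are collinear ∩ CF ⟂ AB]
   → F = (-163/17, 198/17)
3. E_x = -20/3  [E is the centroid of △BCA]
4. E_y = 31/3  [E is the centroid of △BCA]
   → E = (-20/3, 31/3)
5. D_x = -9  [D divides BC with BD:DC = 2/3:1/3]
6. D_y = 31/3  [D divides BC with BD:DC = 2/3:1/3]
   → D = (-9, 31/3)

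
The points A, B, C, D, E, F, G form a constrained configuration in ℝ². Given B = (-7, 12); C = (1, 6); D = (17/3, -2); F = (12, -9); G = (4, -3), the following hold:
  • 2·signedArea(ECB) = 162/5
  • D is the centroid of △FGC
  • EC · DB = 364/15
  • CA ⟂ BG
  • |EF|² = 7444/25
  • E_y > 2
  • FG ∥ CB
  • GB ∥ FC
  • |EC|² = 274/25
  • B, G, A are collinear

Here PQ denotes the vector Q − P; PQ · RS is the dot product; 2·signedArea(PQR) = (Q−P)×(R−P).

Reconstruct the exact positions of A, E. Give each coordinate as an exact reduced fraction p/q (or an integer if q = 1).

1. A_x = -232/173  [B, G, A are collinear ∩ CA ⟂ BG]
2. A_y = 741/173  [B, G, A are collinear ∩ CA ⟂ BG]
   → A = (-232/173, 741/173)
3. E_x = -2/5  [2·signedArea(ECB) = 162/5 ∩ EC · DB = 364/15]
4. E_y = 3  [2·signedArea(ECB) = 162/5 ∩ EC · DB = 364/15]
   → E = (-2/5, 3)

A = (-232/173, 741/173)
E = (-2/5, 3)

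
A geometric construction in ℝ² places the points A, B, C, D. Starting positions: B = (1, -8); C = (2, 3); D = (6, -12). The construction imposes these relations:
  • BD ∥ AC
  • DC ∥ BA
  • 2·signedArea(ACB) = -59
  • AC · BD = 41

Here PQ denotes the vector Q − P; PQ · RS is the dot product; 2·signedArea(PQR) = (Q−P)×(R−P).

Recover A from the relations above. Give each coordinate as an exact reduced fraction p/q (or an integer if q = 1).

1. A_x = -3  [BD ∥ AC ∩ DC ∥ BA]
2. A_y = 7  [BD ∥ AC ∩ DC ∥ BA]
   → A = (-3, 7)

A = (-3, 7)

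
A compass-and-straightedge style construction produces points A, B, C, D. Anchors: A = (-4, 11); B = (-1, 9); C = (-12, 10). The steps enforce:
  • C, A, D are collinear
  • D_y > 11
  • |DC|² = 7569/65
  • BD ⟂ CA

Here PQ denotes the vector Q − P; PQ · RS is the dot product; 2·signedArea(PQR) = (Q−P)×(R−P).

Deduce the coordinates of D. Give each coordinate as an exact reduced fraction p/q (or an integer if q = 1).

1. D_x = -84/65  [C, A, D are collinear ∩ BD ⟂ CA]
2. D_y = 737/65  [C, A, D are collinear ∩ BD ⟂ CA]
   → D = (-84/65, 737/65)

D = (-84/65, 737/65)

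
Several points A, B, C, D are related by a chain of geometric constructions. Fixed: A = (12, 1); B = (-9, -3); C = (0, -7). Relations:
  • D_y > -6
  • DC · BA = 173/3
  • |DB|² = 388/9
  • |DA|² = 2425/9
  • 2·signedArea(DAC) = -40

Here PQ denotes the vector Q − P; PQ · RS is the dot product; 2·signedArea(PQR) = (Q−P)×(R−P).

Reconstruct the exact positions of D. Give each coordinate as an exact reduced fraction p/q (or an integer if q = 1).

D = (-3, -17/3)

1. D_x = -3  [2·signedArea(DAC) = -40 ∩ DC · BA = 173/3]
2. D_y = -17/3  [2·signedArea(DAC) = -40 ∩ DC · BA = 173/3]
   → D = (-3, -17/3)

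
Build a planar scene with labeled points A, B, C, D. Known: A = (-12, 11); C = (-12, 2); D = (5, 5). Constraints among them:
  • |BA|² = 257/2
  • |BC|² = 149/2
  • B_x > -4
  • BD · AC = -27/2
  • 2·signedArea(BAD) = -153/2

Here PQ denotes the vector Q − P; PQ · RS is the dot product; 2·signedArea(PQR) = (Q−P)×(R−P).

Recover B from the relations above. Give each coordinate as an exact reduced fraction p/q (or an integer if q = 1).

1. B_x = -7/2  [2·signedArea(BAD) = -153/2 ∩ BD · AC = -27/2]
2. B_y = 7/2  [2·signedArea(BAD) = -153/2 ∩ BD · AC = -27/2]
   → B = (-7/2, 7/2)

B = (-7/2, 7/2)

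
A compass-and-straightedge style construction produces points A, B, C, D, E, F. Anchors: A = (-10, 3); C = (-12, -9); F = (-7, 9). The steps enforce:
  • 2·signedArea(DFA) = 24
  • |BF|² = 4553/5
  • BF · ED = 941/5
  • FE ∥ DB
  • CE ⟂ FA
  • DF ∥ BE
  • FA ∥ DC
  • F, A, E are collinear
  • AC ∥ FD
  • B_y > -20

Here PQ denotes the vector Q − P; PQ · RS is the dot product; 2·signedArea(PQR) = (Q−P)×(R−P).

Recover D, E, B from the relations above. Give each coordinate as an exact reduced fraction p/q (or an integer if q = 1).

1. D_x = -9  [FA ∥ DC ∩ AC ∥ FD]
2. D_y = -3  [FA ∥ DC ∩ AC ∥ FD]
   → D = (-9, -3)
3. E_x = -76/5  [F, A, E are collinear ∩ CE ⟂ FA]
4. E_y = -37/5  [F, A, E are collinear ∩ CE ⟂ FA]
   → E = (-76/5, -37/5)
5. B_x = -86/5  [DF ∥ BE ∩ FE ∥ DB]
6. B_y = -97/5  [DF ∥ BE ∩ FE ∥ DB]
   → B = (-86/5, -97/5)

B = (-86/5, -97/5)
D = (-9, -3)
E = (-76/5, -37/5)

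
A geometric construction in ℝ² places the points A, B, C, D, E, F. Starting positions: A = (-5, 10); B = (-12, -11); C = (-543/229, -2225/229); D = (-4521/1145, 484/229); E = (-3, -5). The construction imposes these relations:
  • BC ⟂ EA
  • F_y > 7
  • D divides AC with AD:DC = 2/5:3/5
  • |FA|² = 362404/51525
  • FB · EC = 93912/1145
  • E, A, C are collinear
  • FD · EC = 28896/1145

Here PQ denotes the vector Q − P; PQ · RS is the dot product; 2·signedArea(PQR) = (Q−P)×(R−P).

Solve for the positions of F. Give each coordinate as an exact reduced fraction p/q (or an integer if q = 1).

F = (-15971/3435, 1688/229)

1. F_x = -15971/3435  [line -144/229·x + 1080/229·y + -43152/1145 = 0 ∩ |FA|² = 362404/51525]
2. F_y = 1688/229  [line -144/229·x + 1080/229·y + -43152/1145 = 0 ∩ |FA|² = 362404/51525]
   → F = (-15971/3435, 1688/229)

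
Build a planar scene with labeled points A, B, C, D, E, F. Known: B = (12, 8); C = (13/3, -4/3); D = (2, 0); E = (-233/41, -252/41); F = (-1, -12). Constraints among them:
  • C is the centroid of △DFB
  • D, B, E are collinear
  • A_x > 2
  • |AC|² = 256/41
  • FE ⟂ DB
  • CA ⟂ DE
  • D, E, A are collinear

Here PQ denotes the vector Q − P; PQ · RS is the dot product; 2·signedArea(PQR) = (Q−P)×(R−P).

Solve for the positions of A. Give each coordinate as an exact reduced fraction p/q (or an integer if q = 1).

A = (341/123, 76/123)

1. A_x = 341/123  [D, E, A are collinear ∩ CA ⟂ DE]
2. A_y = 76/123  [D, E, A are collinear ∩ CA ⟂ DE]
   → A = (341/123, 76/123)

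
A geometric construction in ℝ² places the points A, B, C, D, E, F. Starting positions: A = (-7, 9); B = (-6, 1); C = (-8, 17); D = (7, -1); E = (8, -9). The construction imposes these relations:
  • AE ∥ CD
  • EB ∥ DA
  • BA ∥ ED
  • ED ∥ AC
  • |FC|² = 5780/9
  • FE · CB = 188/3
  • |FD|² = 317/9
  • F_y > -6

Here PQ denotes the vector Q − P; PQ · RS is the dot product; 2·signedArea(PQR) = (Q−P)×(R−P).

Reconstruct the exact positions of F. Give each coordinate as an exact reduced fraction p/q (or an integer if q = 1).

F = (10/3, -17/3)

1. F_x = 10/3  [line -2·x + 16·y + 292/3 = 0 ∩ |FC|² = 5780/9]
2. F_y = -17/3  [line -2·x + 16·y + 292/3 = 0 ∩ |FC|² = 5780/9]
   → F = (10/3, -17/3)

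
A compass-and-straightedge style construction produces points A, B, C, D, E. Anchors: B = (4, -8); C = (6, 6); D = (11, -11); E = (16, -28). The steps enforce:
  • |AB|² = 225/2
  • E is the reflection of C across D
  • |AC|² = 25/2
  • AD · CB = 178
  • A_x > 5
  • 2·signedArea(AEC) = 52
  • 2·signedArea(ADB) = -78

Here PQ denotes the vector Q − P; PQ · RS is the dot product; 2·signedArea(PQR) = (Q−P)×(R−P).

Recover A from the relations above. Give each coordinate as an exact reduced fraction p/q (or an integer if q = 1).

A = (11/2, 5/2)

1. A_x = 11/2  [2·signedArea(AEC) = 52 ∩ 2·signedArea(ADB) = -78]
2. A_y = 5/2  [2·signedArea(AEC) = 52 ∩ 2·signedArea(ADB) = -78]
   → A = (11/2, 5/2)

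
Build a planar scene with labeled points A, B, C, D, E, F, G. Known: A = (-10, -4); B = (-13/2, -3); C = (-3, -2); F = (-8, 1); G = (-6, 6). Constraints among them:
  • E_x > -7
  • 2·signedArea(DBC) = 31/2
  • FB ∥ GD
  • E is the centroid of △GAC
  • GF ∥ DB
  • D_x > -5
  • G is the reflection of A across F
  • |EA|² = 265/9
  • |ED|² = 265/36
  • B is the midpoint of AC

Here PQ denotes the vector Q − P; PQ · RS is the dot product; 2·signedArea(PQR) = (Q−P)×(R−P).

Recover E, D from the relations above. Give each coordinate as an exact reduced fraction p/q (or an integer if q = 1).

D = (-9/2, 2)
E = (-19/3, 0)

1. E_x = -19/3  [E is the centroid of △GAC]
2. E_y = 0  [E is the centroid of △GAC]
   → E = (-19/3, 0)
3. D_x = -9/2  [GF ∥ DB ∩ FB ∥ GD]
4. D_y = 2  [GF ∥ DB ∩ FB ∥ GD]
   → D = (-9/2, 2)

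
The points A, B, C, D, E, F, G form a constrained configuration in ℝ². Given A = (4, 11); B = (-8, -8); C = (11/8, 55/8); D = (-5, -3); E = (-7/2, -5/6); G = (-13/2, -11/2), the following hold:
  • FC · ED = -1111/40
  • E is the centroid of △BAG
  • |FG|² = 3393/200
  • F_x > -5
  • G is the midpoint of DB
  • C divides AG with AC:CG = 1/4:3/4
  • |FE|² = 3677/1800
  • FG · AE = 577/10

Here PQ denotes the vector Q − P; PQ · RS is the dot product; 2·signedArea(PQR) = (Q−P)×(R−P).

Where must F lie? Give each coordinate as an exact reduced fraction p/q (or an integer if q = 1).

1. F_x = -17/4  [FC · ED = -1111/40 ∩ FG · AE = 577/10]
2. F_y = -41/20  [FC · ED = -1111/40 ∩ FG · AE = 577/10]
   → F = (-17/4, -41/20)

F = (-17/4, -41/20)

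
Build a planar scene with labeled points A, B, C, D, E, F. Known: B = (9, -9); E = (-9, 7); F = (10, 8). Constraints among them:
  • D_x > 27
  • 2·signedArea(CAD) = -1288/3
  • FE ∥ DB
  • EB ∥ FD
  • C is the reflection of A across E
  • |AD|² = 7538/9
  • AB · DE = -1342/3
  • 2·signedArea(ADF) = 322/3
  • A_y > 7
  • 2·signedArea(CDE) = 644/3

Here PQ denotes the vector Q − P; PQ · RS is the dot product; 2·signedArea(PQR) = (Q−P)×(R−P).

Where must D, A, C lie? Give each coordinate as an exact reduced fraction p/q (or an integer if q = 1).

A = (11/3, 23/3)
C = (-65/3, 19/3)
D = (28, -8)

1. D_x = 28  [FE ∥ DB ∩ EB ∥ FD]
2. D_y = -8  [FE ∥ DB ∩ EB ∥ FD]
   → D = (28, -8)
3. A_x = 11/3  [AB · DE = -1342/3 ∩ 2·signedArea(ADF) = 322/3]
4. A_y = 23/3  [AB · DE = -1342/3 ∩ 2·signedArea(ADF) = 322/3]
   → A = (11/3, 23/3)
5. C_x = -65/3  [C is the reflection of A across E]
6. C_y = 19/3  [C is the reflection of A across E]
   → C = (-65/3, 19/3)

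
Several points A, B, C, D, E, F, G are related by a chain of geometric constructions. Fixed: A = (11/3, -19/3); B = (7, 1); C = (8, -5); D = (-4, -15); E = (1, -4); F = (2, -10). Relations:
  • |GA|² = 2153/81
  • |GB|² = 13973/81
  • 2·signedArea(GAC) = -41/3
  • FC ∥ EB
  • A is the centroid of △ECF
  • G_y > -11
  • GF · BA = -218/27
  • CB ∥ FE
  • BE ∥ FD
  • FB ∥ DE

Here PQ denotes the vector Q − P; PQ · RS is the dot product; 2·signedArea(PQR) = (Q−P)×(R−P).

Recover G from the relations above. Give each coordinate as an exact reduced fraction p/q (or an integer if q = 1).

G = (5/9, -94/9)

1. G_x = 5/9  [GF · BA = -218/27 ∩ 2·signedArea(GAC) = -41/3]
2. G_y = -94/9  [GF · BA = -218/27 ∩ 2·signedArea(GAC) = -41/3]
   → G = (5/9, -94/9)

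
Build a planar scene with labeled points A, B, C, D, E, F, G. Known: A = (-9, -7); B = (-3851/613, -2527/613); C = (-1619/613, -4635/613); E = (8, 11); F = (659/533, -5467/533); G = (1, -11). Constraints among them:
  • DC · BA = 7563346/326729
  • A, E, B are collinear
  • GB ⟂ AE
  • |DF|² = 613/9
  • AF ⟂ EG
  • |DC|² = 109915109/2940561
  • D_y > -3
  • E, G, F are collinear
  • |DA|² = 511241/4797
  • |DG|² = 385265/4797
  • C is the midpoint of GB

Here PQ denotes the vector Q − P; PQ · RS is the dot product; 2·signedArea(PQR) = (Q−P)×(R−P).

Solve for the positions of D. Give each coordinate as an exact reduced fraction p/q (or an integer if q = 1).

D = (42/533, -3335/1599)

1. D_x = 42/533  [line 1666/613·x + 1764/613·y + 1891008/326729 = 0 ∩ |DG|² = 385265/4797]
2. D_y = -3335/1599  [line 1666/613·x + 1764/613·y + 1891008/326729 = 0 ∩ |DG|² = 385265/4797]
   → D = (42/533, -3335/1599)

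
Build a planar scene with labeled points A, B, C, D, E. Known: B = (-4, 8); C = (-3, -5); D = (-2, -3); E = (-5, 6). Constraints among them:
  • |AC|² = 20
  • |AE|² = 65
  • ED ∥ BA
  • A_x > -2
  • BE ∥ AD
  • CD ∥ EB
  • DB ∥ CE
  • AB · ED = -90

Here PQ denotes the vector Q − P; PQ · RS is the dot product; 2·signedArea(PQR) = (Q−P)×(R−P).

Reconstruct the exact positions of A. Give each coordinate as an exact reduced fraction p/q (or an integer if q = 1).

1. A_x = -1  [BE ∥ AD ∩ ED ∥ BA]
2. A_y = -1  [BE ∥ AD ∩ ED ∥ BA]
   → A = (-1, -1)

A = (-1, -1)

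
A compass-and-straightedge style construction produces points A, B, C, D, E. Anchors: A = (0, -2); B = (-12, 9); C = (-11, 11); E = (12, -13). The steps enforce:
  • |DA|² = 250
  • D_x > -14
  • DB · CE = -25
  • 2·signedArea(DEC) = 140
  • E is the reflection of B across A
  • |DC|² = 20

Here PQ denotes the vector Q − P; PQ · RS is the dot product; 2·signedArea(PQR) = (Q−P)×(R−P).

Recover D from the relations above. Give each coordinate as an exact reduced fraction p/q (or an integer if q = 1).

D = (-13, 7)

1. D_x = -13  [2·signedArea(DEC) = 140 ∩ DB · CE = -25]
2. D_y = 7  [2·signedArea(DEC) = 140 ∩ DB · CE = -25]
   → D = (-13, 7)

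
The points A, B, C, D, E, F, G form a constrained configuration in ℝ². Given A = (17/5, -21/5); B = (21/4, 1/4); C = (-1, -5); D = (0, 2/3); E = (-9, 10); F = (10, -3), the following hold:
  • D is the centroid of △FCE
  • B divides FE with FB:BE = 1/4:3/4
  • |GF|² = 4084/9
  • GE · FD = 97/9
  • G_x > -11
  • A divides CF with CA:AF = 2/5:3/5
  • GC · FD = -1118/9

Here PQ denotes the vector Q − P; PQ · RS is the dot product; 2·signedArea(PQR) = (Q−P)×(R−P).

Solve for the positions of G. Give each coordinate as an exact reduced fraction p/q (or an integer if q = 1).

G = (-10, 13/3)

1. G_x = -10  [line 10·x + -11/3·y + 1043/9 = 0 ∩ |GF|² = 4084/9]
2. G_y = 13/3  [line 10·x + -11/3·y + 1043/9 = 0 ∩ |GF|² = 4084/9]
   → G = (-10, 13/3)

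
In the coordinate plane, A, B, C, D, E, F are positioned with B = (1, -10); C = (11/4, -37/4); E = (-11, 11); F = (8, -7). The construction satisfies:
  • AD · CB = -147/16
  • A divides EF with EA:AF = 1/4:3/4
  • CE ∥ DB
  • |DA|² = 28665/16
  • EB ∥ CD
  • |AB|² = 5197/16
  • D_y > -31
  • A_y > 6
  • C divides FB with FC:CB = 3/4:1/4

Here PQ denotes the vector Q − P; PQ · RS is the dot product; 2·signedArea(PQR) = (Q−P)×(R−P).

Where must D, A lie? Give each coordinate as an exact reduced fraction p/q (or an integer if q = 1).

1. D_x = 59/4  [CE ∥ DB ∩ EB ∥ CD]
2. D_y = -121/4  [CE ∥ DB ∩ EB ∥ CD]
   → D = (59/4, -121/4)
3. A_x = -25/4  [A divides EF with EA:AF = 1/4:3/4]
4. A_y = 13/2  [A divides EF with EA:AF = 1/4:3/4]
   → A = (-25/4, 13/2)

A = (-25/4, 13/2)
D = (59/4, -121/4)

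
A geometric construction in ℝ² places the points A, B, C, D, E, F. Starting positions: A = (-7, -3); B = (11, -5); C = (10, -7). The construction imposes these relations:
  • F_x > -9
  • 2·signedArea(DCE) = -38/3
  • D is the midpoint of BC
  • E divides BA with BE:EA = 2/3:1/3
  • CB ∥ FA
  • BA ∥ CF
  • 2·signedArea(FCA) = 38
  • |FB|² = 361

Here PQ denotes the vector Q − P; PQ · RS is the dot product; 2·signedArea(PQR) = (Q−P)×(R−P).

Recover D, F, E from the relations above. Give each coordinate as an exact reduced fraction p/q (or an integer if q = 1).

D = (21/2, -6)
E = (-1, -11/3)
F = (-8, -5)

1. D_x = 21/2  [D is the midpoint of BC]
2. D_y = -6  [D is the midpoint of BC]
   → D = (21/2, -6)
3. F_x = -8  [CB ∥ FA ∩ BA ∥ CF]
4. F_y = -5  [CB ∥ FA ∩ BA ∥ CF]
   → F = (-8, -5)
5. E_x = -1  [E divides BA with BE:EA = 2/3:1/3]
6. E_y = -11/3  [E divides BA with BE:EA = 2/3:1/3]
   → E = (-1, -11/3)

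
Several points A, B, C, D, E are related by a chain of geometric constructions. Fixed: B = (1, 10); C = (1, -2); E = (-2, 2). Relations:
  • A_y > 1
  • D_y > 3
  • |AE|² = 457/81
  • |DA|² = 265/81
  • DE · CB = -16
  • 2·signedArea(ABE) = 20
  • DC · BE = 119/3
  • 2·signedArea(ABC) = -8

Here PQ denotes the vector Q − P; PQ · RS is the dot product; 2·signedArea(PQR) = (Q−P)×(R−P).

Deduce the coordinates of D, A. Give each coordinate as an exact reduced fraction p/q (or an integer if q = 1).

A = (1/3, 14/9)
D = (0, 10/3)

1. D_x = 0  [DE · CB = -16 ∩ DC · BE = 119/3]
2. D_y = 10/3  [DE · CB = -16 ∩ DC · BE = 119/3]
   → D = (0, 10/3)
3. A_x = 1/3  [2·signedArea(ABC) = -8 ∩ 2·signedArea(ABE) = 20]
4. A_y = 14/9  [2·signedArea(ABC) = -8 ∩ 2·signedArea(ABE) = 20]
   → A = (1/3, 14/9)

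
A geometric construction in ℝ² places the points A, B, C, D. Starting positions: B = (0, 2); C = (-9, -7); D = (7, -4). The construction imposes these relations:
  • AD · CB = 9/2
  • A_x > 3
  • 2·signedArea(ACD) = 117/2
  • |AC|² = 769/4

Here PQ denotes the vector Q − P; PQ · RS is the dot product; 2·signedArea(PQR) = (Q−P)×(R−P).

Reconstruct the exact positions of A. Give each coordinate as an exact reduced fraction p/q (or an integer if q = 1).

A = (7/2, -1)

1. A_x = 7/2  [AD · CB = 9/2 ∩ 2·signedArea(ACD) = 117/2]
2. A_y = -1  [AD · CB = 9/2 ∩ 2·signedArea(ACD) = 117/2]
   → A = (7/2, -1)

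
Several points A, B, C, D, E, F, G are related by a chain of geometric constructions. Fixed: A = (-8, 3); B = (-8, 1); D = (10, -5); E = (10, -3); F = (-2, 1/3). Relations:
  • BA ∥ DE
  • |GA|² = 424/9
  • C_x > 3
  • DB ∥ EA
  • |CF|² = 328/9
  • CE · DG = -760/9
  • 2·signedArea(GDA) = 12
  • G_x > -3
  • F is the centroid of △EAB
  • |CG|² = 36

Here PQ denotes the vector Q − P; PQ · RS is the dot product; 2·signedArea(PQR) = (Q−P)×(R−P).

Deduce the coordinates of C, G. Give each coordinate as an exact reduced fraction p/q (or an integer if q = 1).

1. G_x = -2  [line -8·x + -18·y + -22 = 0 ∩ |GA|² = 424/9]
2. G_y = -1/3  [line -8·x + -18·y + -22 = 0 ∩ |GA|² = 424/9]
   → G = (-2, -1/3)
3. C_x = 4  [line 12·x + -14/3·y + -446/9 = 0 ∩ |CG|² = 36]
4. C_y = -1/3  [line 12·x + -14/3·y + -446/9 = 0 ∩ |CG|² = 36]
   → C = (4, -1/3)

C = (4, -1/3)
G = (-2, -1/3)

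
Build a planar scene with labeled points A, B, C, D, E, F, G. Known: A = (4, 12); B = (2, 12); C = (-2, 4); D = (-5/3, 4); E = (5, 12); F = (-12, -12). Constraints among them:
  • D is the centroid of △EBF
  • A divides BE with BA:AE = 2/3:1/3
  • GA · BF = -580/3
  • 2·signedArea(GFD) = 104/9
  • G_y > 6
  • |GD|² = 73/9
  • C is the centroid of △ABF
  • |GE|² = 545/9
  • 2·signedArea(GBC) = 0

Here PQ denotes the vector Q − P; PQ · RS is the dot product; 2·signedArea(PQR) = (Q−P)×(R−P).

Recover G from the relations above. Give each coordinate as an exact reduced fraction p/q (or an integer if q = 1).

1. G_x = -2/3  [2·signedArea(GBC) = 0 ∩ 2·signedArea(GFD) = 104/9]
2. G_y = 20/3  [2·signedArea(GBC) = 0 ∩ 2·signedArea(GFD) = 104/9]
   → G = (-2/3, 20/3)

G = (-2/3, 20/3)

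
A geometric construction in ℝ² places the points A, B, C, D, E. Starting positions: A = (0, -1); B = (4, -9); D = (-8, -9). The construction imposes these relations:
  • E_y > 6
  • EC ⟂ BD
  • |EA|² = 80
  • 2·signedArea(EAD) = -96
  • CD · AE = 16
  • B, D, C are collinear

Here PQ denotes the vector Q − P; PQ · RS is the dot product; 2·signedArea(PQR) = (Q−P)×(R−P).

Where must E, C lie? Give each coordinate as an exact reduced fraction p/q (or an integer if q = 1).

C = (-4, -9)
E = (-4, 7)

1. E_x = -4  [line 8·x + -8·y + 88 = 0 ∩ |EA|² = 80]
2. E_y = 7  [line 8·x + -8·y + 88 = 0 ∩ |EA|² = 80]
   → E = (-4, 7)
3. C_x = -4  [B, D, C are collinear ∩ EC ⟂ BD]
4. C_y = -9  [B, D, C are collinear ∩ EC ⟂ BD]
   → C = (-4, -9)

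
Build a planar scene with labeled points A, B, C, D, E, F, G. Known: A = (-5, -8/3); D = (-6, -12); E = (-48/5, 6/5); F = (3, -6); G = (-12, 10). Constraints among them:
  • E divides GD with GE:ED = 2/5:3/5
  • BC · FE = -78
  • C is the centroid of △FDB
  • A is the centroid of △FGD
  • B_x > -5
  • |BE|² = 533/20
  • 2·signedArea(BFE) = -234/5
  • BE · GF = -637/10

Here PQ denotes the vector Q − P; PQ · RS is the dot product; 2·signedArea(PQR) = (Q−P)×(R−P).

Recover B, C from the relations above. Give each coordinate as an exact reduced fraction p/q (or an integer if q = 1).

1. B_x = -9/2  [2·signedArea(BFE) = -234/5 ∩ BE · GF = -637/10]
2. B_y = 2  [2·signedArea(BFE) = -234/5 ∩ BE · GF = -637/10]
   → B = (-9/2, 2)
3. C_x = -5/2  [C is the centroid of △FDB]
4. C_y = -16/3  [C is the centroid of △FDB]
   → C = (-5/2, -16/3)

B = (-9/2, 2)
C = (-5/2, -16/3)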